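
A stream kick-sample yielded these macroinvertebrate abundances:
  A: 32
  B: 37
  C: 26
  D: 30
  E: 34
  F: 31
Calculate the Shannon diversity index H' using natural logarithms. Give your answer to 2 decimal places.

Total N = 32+37+26+30+34+31 = 190, so the proportions are 0.1684, 0.1947, 0.1368, 0.1579, 0.1789, 0.1632 (working shown to 4 dp, full precision carried).
Each pᵢ ln pᵢ term: 0.1684×(-1.7813)=-0.3000, 0.1947×(-1.6361)=-0.3186, 0.1368×(-1.9889)=-0.2722, 0.1579×(-1.8458)=-0.2914, 0.1789×(-1.7207)=-0.3079, 0.1632×(-1.8130)=-0.2958.
Sum = -1.7860, so H' = 1.79.

1.79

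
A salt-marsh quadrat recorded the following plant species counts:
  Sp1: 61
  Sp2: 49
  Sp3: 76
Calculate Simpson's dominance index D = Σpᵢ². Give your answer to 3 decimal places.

Total N = 61+49+76 = 186, so the proportions are 0.32796, 0.26344, 0.4086 (working shown to 5 dp, full precision carried).
D = 0.32796² + 0.26344² + 0.4086² = 0.10756 + 0.06940 + 0.16696 = 0.34391.
To 3 decimal places, D = 0.344.

0.344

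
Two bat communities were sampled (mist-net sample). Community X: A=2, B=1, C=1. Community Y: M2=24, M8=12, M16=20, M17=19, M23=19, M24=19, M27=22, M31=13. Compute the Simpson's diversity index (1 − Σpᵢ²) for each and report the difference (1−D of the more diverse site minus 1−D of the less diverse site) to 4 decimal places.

0.2446

Community X: N=4, proportions 0.5, 0.25, 0.25, giving 1−D = 0.625000 (working shown to 6 dp, full precision carried).
Community Y: N=148, proportions 0.162162, 0.081081, 0.135135, 0.128378, 0.128378, 0.128378, 0.148649, 0.087838, giving 1−D = 0.869613.
Difference = |0.625000 − 0.869613| = 0.244613, i.e. 0.2446 to 4 decimal places.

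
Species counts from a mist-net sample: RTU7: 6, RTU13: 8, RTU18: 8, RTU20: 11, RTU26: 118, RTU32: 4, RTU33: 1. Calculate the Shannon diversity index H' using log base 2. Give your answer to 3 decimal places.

Total N = 6+8+8+11+118+4+1 = 156, so the proportions are 0.03846, 0.05128, 0.05128, 0.07051, 0.75641, 0.02564, 0.00641 (working shown to 5 dp, full precision carried).
Each pᵢ log₂ pᵢ term: 0.03846×(-4.70044)=-0.18079, 0.05128×(-4.28540)=-0.21976, 0.05128×(-4.28540)=-0.21976, 0.07051×(-3.82597)=-0.26978, 0.75641×(-0.40276)=-0.30465, 0.02564×(-5.28540)=-0.13552, 0.00641×(-7.28540)=-0.04670.
Sum = -1.37697, so H' = 1.377.

1.377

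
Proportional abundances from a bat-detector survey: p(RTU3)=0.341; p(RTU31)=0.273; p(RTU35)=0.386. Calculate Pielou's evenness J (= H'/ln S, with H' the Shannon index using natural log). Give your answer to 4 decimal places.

0.9910

H' = −Σ pᵢ ln pᵢ = −((-0.366873) + (-0.354431) + (-0.367440)) = 1.088744 (working shown to 6 dp, full precision carried).
With S = 3 species, ln S = 1.098612, so J = 1.088744/1.098612 = 0.991018, i.e. 0.9910 to 4 decimal places.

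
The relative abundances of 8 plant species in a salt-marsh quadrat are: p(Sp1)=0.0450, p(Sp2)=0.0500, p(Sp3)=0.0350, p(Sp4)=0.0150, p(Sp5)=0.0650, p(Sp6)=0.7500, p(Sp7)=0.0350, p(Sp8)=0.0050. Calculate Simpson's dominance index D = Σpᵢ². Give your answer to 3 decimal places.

D = 0.045² + 0.05² + 0.035² + 0.015² + 0.065² + 0.75² + 0.035² + 0.005² = 0.00202 + 0.00250 + 0.00123 + 0.00022 + 0.00423 + 0.56250 + 0.00123 + 0.00003 = 0.57395 (working shown to 5 dp, full precision carried).
To 3 decimal places, D = 0.574.

0.574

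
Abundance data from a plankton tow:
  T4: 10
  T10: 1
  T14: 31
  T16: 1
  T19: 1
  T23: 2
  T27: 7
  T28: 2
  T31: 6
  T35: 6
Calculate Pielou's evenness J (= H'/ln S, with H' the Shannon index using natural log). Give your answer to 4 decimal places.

Total N = 10+1+31+1+1+2+7+2+6+6 = 67, so the proportions are 0.149254, 0.014925, 0.462687, 0.014925, 0.014925, 0.029851, 0.104478, 0.029851, 0.089552, 0.089552 (working shown to 6 dp, full precision carried).
H' = −Σ pᵢ ln pᵢ = −((-0.283897) + (-0.062757) + (-0.356595) + (-0.062757) + (-0.062757) + (-0.104822) + (-0.235992) + (-0.104822) + (-0.216084) + (-0.216084)) = 1.706565.
With S = 10 species, ln S = 2.302585, so J = 1.706565/2.302585 = 0.741152, i.e. 0.7412 to 4 decimal places.

0.7412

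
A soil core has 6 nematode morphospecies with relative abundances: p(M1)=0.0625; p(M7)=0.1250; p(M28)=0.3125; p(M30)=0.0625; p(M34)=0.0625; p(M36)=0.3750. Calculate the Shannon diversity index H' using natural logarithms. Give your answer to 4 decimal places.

Each pᵢ ln pᵢ term (working shown to 6 dp, full precision carried): 0.0625×(-2.772589)=-0.173287, 0.125×(-2.079442)=-0.259930, 0.3125×(-1.163151)=-0.363485, 0.0625×(-2.772589)=-0.173287, 0.0625×(-2.772589)=-0.173287, 0.375×(-0.980829)=-0.367811.
Sum = -1.511086, so H' = 1.5111.

1.5111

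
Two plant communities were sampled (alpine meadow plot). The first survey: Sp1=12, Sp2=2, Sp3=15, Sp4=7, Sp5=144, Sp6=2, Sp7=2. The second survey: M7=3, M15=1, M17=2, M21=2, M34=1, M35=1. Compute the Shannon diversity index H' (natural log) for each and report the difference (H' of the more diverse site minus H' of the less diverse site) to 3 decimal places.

The first survey: N=184, proportions 0.06522, 0.01087, 0.08152, 0.03804, 0.78261, 0.01087, 0.01087, giving H' = 0.84606 (working shown to 5 dp, full precision carried).
The second survey: N=10, proportions 0.3, 0.1, 0.2, 0.2, 0.1, 0.1, giving H' = 1.69574.
Difference = |0.84606 − 1.69574| = 0.84968, i.e. 0.850 to 3 decimal places.

0.850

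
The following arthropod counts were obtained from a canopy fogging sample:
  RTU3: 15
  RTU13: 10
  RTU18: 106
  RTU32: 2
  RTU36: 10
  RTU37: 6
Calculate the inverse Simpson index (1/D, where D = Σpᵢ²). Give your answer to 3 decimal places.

1.897

Total N = 15+10+106+2+10+6 = 149, so the proportions are 0.100671, 0.067114, 0.711409, 0.013423, 0.067114, 0.040268 (working shown to 6 dp, full precision carried).
D = 0.100671² + 0.067114² + 0.711409² + 0.013423² + 0.067114² + 0.040268² = 0.010135 + 0.004504 + 0.506103 + 0.000180 + 0.004504 + 0.001622 = 0.527048.
So 1/D = 1.89736, i.e. 1.897 to 3 decimal places.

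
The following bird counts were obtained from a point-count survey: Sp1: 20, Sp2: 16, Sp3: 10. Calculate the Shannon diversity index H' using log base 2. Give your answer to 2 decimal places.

Total N = 20+16+10 = 46, so the proportions are 0.4348, 0.3478, 0.2174 (working shown to 4 dp, full precision carried).
Each pᵢ log₂ pᵢ term: 0.4348×(-1.2016)=-0.5224, 0.3478×(-1.5236)=-0.5299, 0.2174×(-2.2016)=-0.4786.
Sum = -1.5310, so H' = 1.53.

1.53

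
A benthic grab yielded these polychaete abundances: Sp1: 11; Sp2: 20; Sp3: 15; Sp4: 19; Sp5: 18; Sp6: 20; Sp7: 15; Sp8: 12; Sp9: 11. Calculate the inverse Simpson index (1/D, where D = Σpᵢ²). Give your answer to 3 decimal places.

Total N = 11+20+15+19+18+20+15+12+11 = 141, so the proportions are 0.0780142, 0.141844, 0.106383, 0.1347518, 0.1276596, 0.141844, 0.106383, 0.0851064, 0.0780142 (working shown to 7 dp, full precision carried).
D = 0.0780142² + 0.141844² + 0.106383² + 0.1347518² + 0.1276596² + 0.141844² + 0.106383² + 0.0851064² + 0.0780142² = 0.0060862 + 0.0201197 + 0.0113173 + 0.0181580 + 0.0162970 + 0.0201197 + 0.0113173 + 0.0072431 + 0.0060862 = 0.1167446.
So 1/D = 8.56570, i.e. 8.566 to 3 decimal places.

8.566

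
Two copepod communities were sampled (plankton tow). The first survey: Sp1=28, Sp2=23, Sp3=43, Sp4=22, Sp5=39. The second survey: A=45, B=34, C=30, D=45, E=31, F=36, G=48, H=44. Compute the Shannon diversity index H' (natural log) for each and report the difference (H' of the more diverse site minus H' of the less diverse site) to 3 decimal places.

The first survey: N=155, proportions 0.180645, 0.148387, 0.277419, 0.141935, 0.251613, giving H' = 1.572254 (working shown to 6 dp, full precision carried).
The second survey: N=313, proportions 0.14377, 0.108626, 0.095847, 0.14377, 0.099042, 0.115016, 0.153355, 0.140575, giving H' = 2.064689.
Difference = |1.572254 − 2.064689| = 0.492435, i.e. 0.492 to 3 decimal places.

0.492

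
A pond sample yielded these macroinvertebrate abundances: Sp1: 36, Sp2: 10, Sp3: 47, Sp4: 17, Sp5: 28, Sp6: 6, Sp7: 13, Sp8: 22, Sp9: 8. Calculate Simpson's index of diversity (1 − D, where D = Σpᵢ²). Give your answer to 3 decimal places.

0.845

Total N = 36+10+47+17+28+6+13+22+8 = 187, so the proportions are 0.19251, 0.05348, 0.25134, 0.09091, 0.14973, 0.03209, 0.06952, 0.11765, 0.04278 (working shown to 5 dp, full precision carried).
D = 0.19251² + 0.05348² + 0.25134² + 0.09091² + 0.14973² + 0.03209² + 0.06952² + 0.11765² + 0.04278² = 0.03706 + 0.00286 + 0.06317 + 0.00826 + 0.02242 + 0.00103 + 0.00483 + 0.01384 + 0.00183 = 0.15531.
So 1 − D = 0.84469, i.e. 0.845 to 3 decimal places.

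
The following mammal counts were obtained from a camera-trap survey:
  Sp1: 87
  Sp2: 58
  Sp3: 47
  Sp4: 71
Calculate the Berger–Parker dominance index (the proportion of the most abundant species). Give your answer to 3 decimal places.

0.331

Total N = 87+58+47+71 = 263, so the proportions are 0.3308, 0.22053, 0.17871, 0.26996 (working shown to 5 dp, full precision carried).
The largest proportion is 0.3308, i.e. d = 0.331 to 3 decimal places.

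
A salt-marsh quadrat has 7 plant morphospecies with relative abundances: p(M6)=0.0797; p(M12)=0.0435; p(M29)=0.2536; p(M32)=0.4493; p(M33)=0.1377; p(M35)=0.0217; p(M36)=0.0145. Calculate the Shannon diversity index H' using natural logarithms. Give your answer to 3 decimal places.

1.463

Each pᵢ ln pᵢ term (working shown to 5 dp, full precision carried): 0.0797×(-2.52949)=-0.20160, 0.0435×(-3.13499)=-0.13637, 0.2536×(-1.37200)=-0.34794, 0.4493×(-0.80006)=-0.35947, 0.1377×(-1.98268)=-0.27301, 0.0217×(-3.83044)=-0.08312, 0.0145×(-4.23361)=-0.06139.
Sum = -1.46290, so H' = 1.463.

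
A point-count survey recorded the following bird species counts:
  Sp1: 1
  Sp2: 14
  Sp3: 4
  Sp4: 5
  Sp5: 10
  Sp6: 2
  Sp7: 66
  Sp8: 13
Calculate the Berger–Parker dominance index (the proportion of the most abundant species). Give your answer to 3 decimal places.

Total N = 1+14+4+5+10+2+66+13 = 115, so the proportions are 0.0087, 0.12174, 0.03478, 0.04348, 0.08696, 0.01739, 0.57391, 0.11304 (working shown to 5 dp, full precision carried).
The largest proportion is 0.57391, i.e. d = 0.574 to 3 decimal places.

0.574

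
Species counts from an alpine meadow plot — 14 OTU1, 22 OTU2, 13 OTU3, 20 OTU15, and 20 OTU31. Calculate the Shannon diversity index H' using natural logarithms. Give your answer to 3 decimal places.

1.588

Total N = 14+22+13+20+20 = 89, so the proportions are 0.1573, 0.24719, 0.14607, 0.22472, 0.22472 (working shown to 5 dp, full precision carried).
Each pᵢ ln pᵢ term: 0.1573×(-1.84958)=-0.29095, 0.24719×(-1.39759)=-0.34547, 0.14607×(-1.92369)=-0.28099, 0.22472×(-1.49290)=-0.33548, 0.22472×(-1.49290)=-0.33548.
Sum = -1.58837, so H' = 1.588.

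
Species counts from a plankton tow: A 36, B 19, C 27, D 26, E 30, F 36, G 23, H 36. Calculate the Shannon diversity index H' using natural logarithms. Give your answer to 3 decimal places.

2.057

Total N = 36+19+27+26+30+36+23+36 = 233, so the proportions are 0.15451, 0.08155, 0.11588, 0.11159, 0.12876, 0.15451, 0.09871, 0.15451 (working shown to 5 dp, full precision carried).
Each pᵢ ln pᵢ term: 0.15451×(-1.86752)=-0.28854, 0.08155×(-2.50660)=-0.20440, 0.11588×(-2.15520)=-0.24974, 0.11159×(-2.19294)=-0.24471, 0.12876×(-2.04984)=-0.26393, 0.15451×(-1.86752)=-0.28854, 0.09871×(-2.31554)=-0.22857, 0.15451×(-1.86752)=-0.28854.
Sum = -2.05698, so H' = 2.057.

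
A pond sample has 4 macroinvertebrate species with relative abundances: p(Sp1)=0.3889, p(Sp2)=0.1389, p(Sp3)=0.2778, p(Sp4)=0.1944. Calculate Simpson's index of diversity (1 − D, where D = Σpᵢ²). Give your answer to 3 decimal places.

0.714

D = 0.3889² + 0.1389² + 0.2778² + 0.1944² = 0.1512432 + 0.0192932 + 0.0771728 + 0.0377914 = 0.2855006 (working shown to 7 dp, full precision carried).
So 1 − D = 0.7144994, i.e. 0.714 to 3 decimal places.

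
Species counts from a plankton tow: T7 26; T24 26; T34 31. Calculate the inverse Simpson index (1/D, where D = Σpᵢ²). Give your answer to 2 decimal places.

Total N = 26+26+31 = 83, so the proportions are 0.31325, 0.31325, 0.37349 (working shown to 5 dp, full precision carried).
D = 0.31325² + 0.31325² + 0.37349² = 0.09813 + 0.09813 + 0.13950 = 0.33575.
So 1/D = 2.9784, i.e. 2.98 to 2 decimal places.

2.98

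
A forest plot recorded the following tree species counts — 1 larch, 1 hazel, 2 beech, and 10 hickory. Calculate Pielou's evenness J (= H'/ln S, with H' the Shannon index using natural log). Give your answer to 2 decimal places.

Total N = 1+1+2+10 = 14, so the proportions are 0.0714, 0.0714, 0.1429, 0.7143 (working shown to 4 dp, full precision carried).
H' = −Σ pᵢ ln pᵢ = −((-0.1885) + (-0.1885) + (-0.2780) + (-0.2403)) = 0.8953.
With S = 4 species, ln S = 1.3863, so J = 0.8953/1.3863 = 0.6458, i.e. 0.65 to 2 decimal places.

0.65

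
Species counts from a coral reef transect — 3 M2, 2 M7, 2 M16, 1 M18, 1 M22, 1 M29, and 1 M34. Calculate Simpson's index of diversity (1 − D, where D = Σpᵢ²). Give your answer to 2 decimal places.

0.83

Total N = 3+2+2+1+1+1+1 = 11, so the proportions are 0.2727, 0.1818, 0.1818, 0.0909, 0.0909, 0.0909, 0.0909 (working shown to 4 dp, full precision carried).
D = 0.2727² + 0.1818² + 0.1818² + 0.0909² + 0.0909² + 0.0909² + 0.0909² = 0.0744 + 0.0331 + 0.0331 + 0.0083 + 0.0083 + 0.0083 + 0.0083 = 0.1736.
So 1 − D = 0.8264, i.e. 0.83 to 2 decimal places.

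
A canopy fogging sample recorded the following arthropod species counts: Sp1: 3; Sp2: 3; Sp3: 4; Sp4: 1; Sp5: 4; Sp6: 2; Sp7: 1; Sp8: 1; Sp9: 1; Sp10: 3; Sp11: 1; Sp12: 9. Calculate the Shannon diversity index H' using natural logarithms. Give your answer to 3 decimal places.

2.220

Total N = 3+3+4+1+4+2+1+1+1+3+1+9 = 33, so the proportions are 0.09091, 0.09091, 0.12121, 0.0303, 0.12121, 0.06061, 0.0303, 0.0303, 0.0303, 0.09091, 0.0303, 0.27273 (working shown to 5 dp, full precision carried).
Each pᵢ ln pᵢ term: 0.09091×(-2.39790)=-0.21799, 0.09091×(-2.39790)=-0.21799, 0.12121×(-2.11021)=-0.25578, 0.0303×(-3.49651)=-0.10595, 0.12121×(-2.11021)=-0.25578, 0.06061×(-2.80336)=-0.16990, 0.0303×(-3.49651)=-0.10595, 0.0303×(-3.49651)=-0.10595, 0.0303×(-3.49651)=-0.10595, 0.09091×(-2.39790)=-0.21799, 0.0303×(-3.49651)=-0.10595, 0.27273×(-1.29928)=-0.35435.
Sum = -2.21956, so H' = 2.220.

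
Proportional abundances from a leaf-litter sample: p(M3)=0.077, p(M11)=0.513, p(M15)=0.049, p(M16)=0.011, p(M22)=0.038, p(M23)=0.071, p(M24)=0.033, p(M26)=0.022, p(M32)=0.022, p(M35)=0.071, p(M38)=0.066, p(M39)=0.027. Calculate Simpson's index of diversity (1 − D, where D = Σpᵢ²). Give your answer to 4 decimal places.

0.7097

D = 0.077² + 0.513² + 0.049² + 0.011² + 0.038² + 0.071² + 0.033² + 0.022² + 0.022² + 0.071² + 0.066² + 0.027² = 0.005929 + 0.263169 + 0.002401 + 0.000121 + 0.001444 + 0.005041 + 0.001089 + 0.000484 + 0.000484 + 0.005041 + 0.004356 + 0.000729 = 0.290288 (working shown to 6 dp, full precision carried).
So 1 − D = 0.709712, i.e. 0.7097 to 4 decimal places.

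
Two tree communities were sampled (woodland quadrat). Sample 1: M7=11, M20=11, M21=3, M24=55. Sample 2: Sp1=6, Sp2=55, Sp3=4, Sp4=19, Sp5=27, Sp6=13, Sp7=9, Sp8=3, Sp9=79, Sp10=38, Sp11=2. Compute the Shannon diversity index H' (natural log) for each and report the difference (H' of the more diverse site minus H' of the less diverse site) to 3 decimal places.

Sample 1: N=80, proportions 0.1375, 0.1375, 0.0375, 0.6875, giving H' = 0.92637 (working shown to 5 dp, full precision carried).
Sample 2: N=255, proportions 0.02353, 0.21569, 0.01569, 0.07451, 0.10588, 0.05098, 0.03529, 0.01176, 0.3098, 0.14902, 0.00784, giving H' = 1.92226.
Difference = |0.92637 − 1.92226| = 0.99589, i.e. 0.996 to 3 decimal places.

0.996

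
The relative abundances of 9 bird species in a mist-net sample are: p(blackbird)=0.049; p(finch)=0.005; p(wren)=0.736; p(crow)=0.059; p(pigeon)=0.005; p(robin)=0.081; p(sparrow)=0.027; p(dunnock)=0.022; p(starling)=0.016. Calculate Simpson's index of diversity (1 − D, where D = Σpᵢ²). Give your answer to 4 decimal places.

D = 0.049² + 0.005² + 0.736² + 0.059² + 0.005² + 0.081² + 0.027² + 0.022² + 0.016² = 0.002401 + 0.000025 + 0.541696 + 0.003481 + 0.000025 + 0.006561 + 0.000729 + 0.000484 + 0.000256 = 0.555658 (working shown to 6 dp, full precision carried).
So 1 − D = 0.444342, i.e. 0.4443 to 4 decimal places.

0.4443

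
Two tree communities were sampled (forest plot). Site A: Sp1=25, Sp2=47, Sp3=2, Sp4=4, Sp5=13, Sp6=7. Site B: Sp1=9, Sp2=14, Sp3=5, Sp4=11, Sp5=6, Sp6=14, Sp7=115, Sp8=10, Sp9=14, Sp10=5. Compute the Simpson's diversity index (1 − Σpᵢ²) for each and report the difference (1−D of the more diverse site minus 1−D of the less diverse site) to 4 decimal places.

0.0247

Site A: N=98, proportions 0.255102, 0.479592, 0.020408, 0.040816, 0.132653, 0.071429, giving 1−D = 0.680133 (working shown to 6 dp, full precision carried).
Site B: N=203, proportions 0.044335, 0.068966, 0.024631, 0.054187, 0.029557, 0.068966, 0.566502, 0.049261, 0.068966, 0.024631, giving 1−D = 0.655391.
Difference = |0.680133 − 0.655391| = 0.024742, i.e. 0.0247 to 4 decimal places.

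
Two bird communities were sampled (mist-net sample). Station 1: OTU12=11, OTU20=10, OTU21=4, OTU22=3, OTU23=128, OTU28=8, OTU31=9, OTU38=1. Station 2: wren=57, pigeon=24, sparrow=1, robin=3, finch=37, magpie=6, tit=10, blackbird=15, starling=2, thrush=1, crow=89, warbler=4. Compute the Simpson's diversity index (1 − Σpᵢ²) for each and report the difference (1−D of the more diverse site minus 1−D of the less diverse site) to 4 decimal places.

0.3363

Station 1: N=174, proportions 0.063218, 0.057471, 0.022989, 0.017241, 0.735632, 0.045977, 0.051724, 0.005747, giving 1−D = 0.445898 (working shown to 6 dp, full precision carried).
Station 2: N=249, proportions 0.228916, 0.096386, 0.004016, 0.012048, 0.148594, 0.024096, 0.040161, 0.060241, 0.008032, 0.004016, 0.35743, 0.016064, giving 1−D = 0.782149.
Difference = |0.445898 − 0.782149| = 0.336251, i.e. 0.3363 to 4 decimal places.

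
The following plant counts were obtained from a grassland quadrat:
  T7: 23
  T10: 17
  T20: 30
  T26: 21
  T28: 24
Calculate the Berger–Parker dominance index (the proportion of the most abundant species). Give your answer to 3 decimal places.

Total N = 23+17+30+21+24 = 115, so the proportions are 0.2, 0.14783, 0.26087, 0.18261, 0.2087 (working shown to 5 dp, full precision carried).
The largest proportion is 0.26087, i.e. d = 0.261 to 3 decimal places.

0.261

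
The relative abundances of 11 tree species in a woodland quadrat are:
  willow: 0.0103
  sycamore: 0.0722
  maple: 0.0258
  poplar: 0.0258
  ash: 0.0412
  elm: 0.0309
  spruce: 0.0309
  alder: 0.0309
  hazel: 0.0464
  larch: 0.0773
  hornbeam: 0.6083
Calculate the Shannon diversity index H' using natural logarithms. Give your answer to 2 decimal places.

Each pᵢ ln pᵢ term (working shown to 4 dp, full precision carried): 0.0103×(-4.5756)=-0.0471, 0.0722×(-2.6283)=-0.1898, 0.0258×(-3.6574)=-0.0944, 0.0258×(-3.6574)=-0.0944, 0.0412×(-3.1893)=-0.1314, 0.0309×(-3.4770)=-0.1074, 0.0309×(-3.4770)=-0.1074, 0.0309×(-3.4770)=-0.1074, 0.0464×(-3.0705)=-0.1425, 0.0773×(-2.5601)=-0.1979, 0.6083×(-0.4971)=-0.3024.
Sum = -1.5221, so H' = 1.52.

1.52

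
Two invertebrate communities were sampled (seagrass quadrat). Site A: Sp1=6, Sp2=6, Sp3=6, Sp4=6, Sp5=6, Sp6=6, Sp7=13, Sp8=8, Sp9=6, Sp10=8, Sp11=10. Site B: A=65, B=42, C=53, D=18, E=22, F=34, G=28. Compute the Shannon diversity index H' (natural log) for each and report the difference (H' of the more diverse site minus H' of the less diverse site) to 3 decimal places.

0.500

Site A: N=81, proportions 0.074074, 0.074074, 0.074074, 0.074074, 0.074074, 0.074074, 0.160494, 0.098765, 0.074074, 0.098765, 0.123457, giving H' = 2.358707 (working shown to 6 dp, full precision carried).
Site B: N=262, proportions 0.248092, 0.160305, 0.20229, 0.068702, 0.083969, 0.129771, 0.10687, giving H' = 1.858534.
Difference = |2.358707 − 1.858534| = 0.500173, i.e. 0.500 to 3 decimal places.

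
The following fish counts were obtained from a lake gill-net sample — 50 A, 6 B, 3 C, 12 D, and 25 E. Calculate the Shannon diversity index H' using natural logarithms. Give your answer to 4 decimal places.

1.2317

Total N = 50+6+3+12+25 = 96, so the proportions are 0.520833, 0.0625, 0.03125, 0.125, 0.260417 (working shown to 6 dp, full precision carried).
Each pᵢ ln pᵢ term: 0.520833×(-0.652325)=-0.339753, 0.0625×(-2.772589)=-0.173287, 0.03125×(-3.465736)=-0.108304, 0.125×(-2.079442)=-0.259930, 0.260417×(-1.345472)=-0.350383.
Sum = -1.231657, so H' = 1.2317.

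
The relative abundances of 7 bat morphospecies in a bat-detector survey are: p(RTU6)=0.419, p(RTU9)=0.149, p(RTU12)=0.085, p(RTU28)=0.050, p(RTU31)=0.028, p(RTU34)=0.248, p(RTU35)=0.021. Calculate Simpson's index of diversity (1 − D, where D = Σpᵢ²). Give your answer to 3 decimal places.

D = 0.419² + 0.149² + 0.085² + 0.05² + 0.028² + 0.248² + 0.021² = 0.17556 + 0.02220 + 0.00723 + 0.00250 + 0.00078 + 0.06150 + 0.00044 = 0.27022 (working shown to 5 dp, full precision carried).
So 1 − D = 0.72978, i.e. 0.730 to 3 decimal places.

0.730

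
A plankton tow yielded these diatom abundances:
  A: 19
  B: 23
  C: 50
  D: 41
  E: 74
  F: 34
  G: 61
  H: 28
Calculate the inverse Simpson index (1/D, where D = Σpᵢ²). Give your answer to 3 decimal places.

6.719

Total N = 19+23+50+41+74+34+61+28 = 330, so the proportions are 0.0575758, 0.069697, 0.1515152, 0.1242424, 0.2242424, 0.1030303, 0.1848485, 0.0848485 (working shown to 7 dp, full precision carried).
D = 0.0575758² + 0.069697² + 0.1515152² + 0.1242424² + 0.2242424² + 0.1030303² + 0.1848485² + 0.0848485² = 0.0033150 + 0.0048577 + 0.0229568 + 0.0154362 + 0.0502847 + 0.0106152 + 0.0341690 + 0.0071993 = 0.1488338.
So 1/D = 6.71890, i.e. 6.719 to 3 decimal places.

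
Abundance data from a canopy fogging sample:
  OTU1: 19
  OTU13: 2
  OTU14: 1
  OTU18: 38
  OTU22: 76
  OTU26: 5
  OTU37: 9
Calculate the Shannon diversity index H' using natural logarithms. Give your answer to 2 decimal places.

Total N = 19+2+1+38+76+5+9 = 150, so the proportions are 0.1267, 0.0133, 0.0067, 0.2533, 0.5067, 0.0333, 0.06 (working shown to 4 dp, full precision carried).
Each pᵢ ln pᵢ term: 0.1267×(-2.0662)=-0.2617, 0.0133×(-4.3175)=-0.0576, 0.0067×(-5.0106)=-0.0334, 0.2533×(-1.3730)=-0.3478, 0.5067×(-0.6799)=-0.3445, 0.0333×(-3.4012)=-0.1134, 0.06×(-2.8134)=-0.1688.
Sum = -1.3272, so H' = 1.33.

1.33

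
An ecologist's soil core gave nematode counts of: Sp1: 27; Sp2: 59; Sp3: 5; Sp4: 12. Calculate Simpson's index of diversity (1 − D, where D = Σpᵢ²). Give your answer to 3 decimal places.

Total N = 27+59+5+12 = 103, so the proportions are 0.26214, 0.57282, 0.04854, 0.1165 (working shown to 5 dp, full precision carried).
D = 0.26214² + 0.57282² + 0.04854² + 0.1165² = 0.06872 + 0.32812 + 0.00236 + 0.01357 = 0.41276.
So 1 − D = 0.58724, i.e. 0.587 to 3 decimal places.

0.587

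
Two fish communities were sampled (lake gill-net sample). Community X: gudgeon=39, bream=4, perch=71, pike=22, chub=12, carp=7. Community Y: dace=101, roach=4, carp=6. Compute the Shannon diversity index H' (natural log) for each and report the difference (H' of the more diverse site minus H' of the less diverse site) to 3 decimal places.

1.051

Community X: N=155, proportions 0.25161, 0.02581, 0.45806, 0.14194, 0.07742, 0.04516, giving H' = 1.41428 (working shown to 5 dp, full precision carried).
Community Y: N=111, proportions 0.90991, 0.03604, 0.05405, giving H' = 0.36338.
Difference = |1.41428 − 0.36338| = 1.05090, i.e. 1.051 to 3 decimal places.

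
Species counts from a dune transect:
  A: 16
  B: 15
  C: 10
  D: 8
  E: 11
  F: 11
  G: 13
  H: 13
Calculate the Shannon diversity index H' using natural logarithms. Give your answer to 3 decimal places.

Total N = 16+15+10+8+11+11+13+13 = 97, so the proportions are 0.16495, 0.15464, 0.10309, 0.08247, 0.1134, 0.1134, 0.13402, 0.13402 (working shown to 5 dp, full precision carried).
Each pᵢ ln pᵢ term: 0.16495×(-1.80212)=-0.29726, 0.15464×(-1.86666)=-0.28866, 0.10309×(-2.27213)=-0.23424, 0.08247×(-2.49527)=-0.20580, 0.1134×(-2.17682)=-0.24686, 0.1134×(-2.17682)=-0.24686, 0.13402×(-2.00976)=-0.26935, 0.13402×(-2.00976)=-0.26935.
Sum = -2.05836, so H' = 2.058.

2.058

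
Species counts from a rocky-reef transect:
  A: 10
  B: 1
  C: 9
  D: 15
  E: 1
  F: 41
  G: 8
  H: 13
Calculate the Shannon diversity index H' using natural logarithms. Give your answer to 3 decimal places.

1.670

Total N = 10+1+9+15+1+41+8+13 = 98, so the proportions are 0.10204, 0.0102, 0.09184, 0.15306, 0.0102, 0.41837, 0.08163, 0.13265 (working shown to 5 dp, full precision carried).
Each pᵢ ln pᵢ term: 0.10204×(-2.28238)=-0.23290, 0.0102×(-4.58497)=-0.04679, 0.09184×(-2.38774)=-0.21928, 0.15306×(-1.87692)=-0.28728, 0.0102×(-4.58497)=-0.04679, 0.41837×(-0.87140)=-0.36456, 0.08163×(-2.50553)=-0.20453, 0.13265×(-2.02002)=-0.26796.
Sum = -1.67009, so H' = 1.670.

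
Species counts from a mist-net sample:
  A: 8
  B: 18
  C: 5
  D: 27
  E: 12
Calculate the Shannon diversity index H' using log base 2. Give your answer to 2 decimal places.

Total N = 8+18+5+27+12 = 70, so the proportions are 0.1143, 0.2571, 0.0714, 0.3857, 0.1714 (working shown to 4 dp, full precision carried).
Each pᵢ log₂ pᵢ term: 0.1143×(-3.1293)=-0.3576, 0.2571×(-1.9594)=-0.5038, 0.0714×(-3.8074)=-0.2720, 0.3857×(-1.3744)=-0.5301, 0.1714×(-2.5443)=-0.4362.
Sum = -2.0997, so H' = 2.10.

2.10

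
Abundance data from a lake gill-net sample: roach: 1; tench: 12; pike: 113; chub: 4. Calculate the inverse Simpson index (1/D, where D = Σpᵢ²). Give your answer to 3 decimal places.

Total N = 1+12+113+4 = 130, so the proportions are 0.007692, 0.092308, 0.869231, 0.030769 (working shown to 6 dp, full precision carried).
D = 0.007692² + 0.092308² + 0.869231² + 0.030769² = 0.000059 + 0.008521 + 0.755562 + 0.000947 = 0.765089.
So 1/D = 1.30704, i.e. 1.307 to 3 decimal places.

1.307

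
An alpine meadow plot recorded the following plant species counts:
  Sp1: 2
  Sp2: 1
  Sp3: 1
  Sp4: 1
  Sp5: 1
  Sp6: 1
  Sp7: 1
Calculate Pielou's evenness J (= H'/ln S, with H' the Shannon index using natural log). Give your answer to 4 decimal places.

Total N = 2+1+1+1+1+1+1 = 8, so the proportions are 0.25, 0.125, 0.125, 0.125, 0.125, 0.125, 0.125 (working shown to 6 dp, full precision carried).
H' = −Σ pᵢ ln pᵢ = −((-0.346574) + (-0.259930) + (-0.259930) + (-0.259930) + (-0.259930) + (-0.259930) + (-0.259930)) = 1.906155.
With S = 7 species, ln S = 1.945910, so J = 1.906155/1.945910 = 0.979570, i.e. 0.9796 to 4 decimal places.

0.9796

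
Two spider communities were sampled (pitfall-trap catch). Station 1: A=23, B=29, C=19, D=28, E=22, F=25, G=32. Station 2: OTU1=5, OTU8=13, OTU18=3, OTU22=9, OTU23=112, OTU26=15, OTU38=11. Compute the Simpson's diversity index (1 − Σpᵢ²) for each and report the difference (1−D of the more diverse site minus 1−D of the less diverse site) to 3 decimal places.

Station 1: N=178, proportions 0.12921, 0.16292, 0.10674, 0.1573, 0.1236, 0.14045, 0.17978, giving 1−D = 0.85330 (working shown to 5 dp, full precision carried).
Station 2: N=168, proportions 0.02976, 0.07738, 0.01786, 0.05357, 0.66667, 0.08929, 0.06548, giving 1−D = 0.53323.
Difference = |0.85330 − 0.53323| = 0.32007, i.e. 0.320 to 3 decimal places.

0.320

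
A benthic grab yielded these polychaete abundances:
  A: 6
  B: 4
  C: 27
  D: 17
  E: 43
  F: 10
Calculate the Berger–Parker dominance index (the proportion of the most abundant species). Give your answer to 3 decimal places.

0.402

Total N = 6+4+27+17+43+10 = 107, so the proportions are 0.05607, 0.03738, 0.25234, 0.15888, 0.40187, 0.09346 (working shown to 5 dp, full precision carried).
The largest proportion is 0.40187, i.e. d = 0.402 to 3 decimal places.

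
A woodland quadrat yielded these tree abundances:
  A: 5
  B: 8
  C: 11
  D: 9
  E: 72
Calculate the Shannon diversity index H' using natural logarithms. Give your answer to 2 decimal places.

Total N = 5+8+11+9+72 = 105, so the proportions are 0.0476, 0.0762, 0.1048, 0.0857, 0.6857 (working shown to 4 dp, full precision carried).
Each pᵢ ln pᵢ term: 0.0476×(-3.0445)=-0.1450, 0.0762×(-2.5745)=-0.1962, 0.1048×(-2.2561)=-0.2363, 0.0857×(-2.4567)=-0.2106, 0.6857×(-0.3773)=-0.2587.
Sum = -1.0468, so H' = 1.05.

1.05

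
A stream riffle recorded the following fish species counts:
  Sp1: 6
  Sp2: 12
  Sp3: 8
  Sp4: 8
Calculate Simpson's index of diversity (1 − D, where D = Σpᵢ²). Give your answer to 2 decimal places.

Total N = 6+12+8+8 = 34, so the proportions are 0.1765, 0.3529, 0.2353, 0.2353 (working shown to 4 dp, full precision carried).
D = 0.1765² + 0.3529² + 0.2353² + 0.2353² = 0.0311 + 0.1246 + 0.0554 + 0.0554 = 0.2664.
So 1 − D = 0.7336, i.e. 0.73 to 2 decimal places.

0.73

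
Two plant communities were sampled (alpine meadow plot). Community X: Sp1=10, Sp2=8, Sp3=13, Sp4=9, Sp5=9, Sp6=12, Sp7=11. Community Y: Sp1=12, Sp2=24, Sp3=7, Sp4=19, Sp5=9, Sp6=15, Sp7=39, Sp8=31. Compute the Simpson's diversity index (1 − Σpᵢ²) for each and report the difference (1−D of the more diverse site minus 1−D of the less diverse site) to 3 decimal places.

0.014

Community X: N=72, proportions 0.138889, 0.111111, 0.180556, 0.125, 0.125, 0.166667, 0.152778, giving 1−D = 0.853395 (working shown to 6 dp, full precision carried).
Community Y: N=156, proportions 0.076923, 0.153846, 0.044872, 0.121795, 0.057692, 0.096154, 0.25, 0.198718, giving 1−D = 0.839004.
Difference = |0.853395 − 0.839004| = 0.014391, i.e. 0.014 to 3 decimal places.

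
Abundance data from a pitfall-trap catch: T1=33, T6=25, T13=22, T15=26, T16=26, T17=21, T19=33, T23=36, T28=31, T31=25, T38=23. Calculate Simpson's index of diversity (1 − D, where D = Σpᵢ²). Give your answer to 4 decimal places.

0.9063

Total N = 33+25+22+26+26+21+33+36+31+25+23 = 301, so the proportions are 0.109635, 0.083056, 0.07309, 0.086379, 0.086379, 0.069767, 0.109635, 0.119601, 0.10299, 0.083056, 0.076412 (working shown to 6 dp, full precision carried).
D = 0.109635² + 0.083056² + 0.07309² + 0.086379² + 0.086379² + 0.069767² + 0.109635² + 0.119601² + 0.10299² + 0.083056² + 0.076412² = 0.012020 + 0.006898 + 0.005342 + 0.007461 + 0.007461 + 0.004867 + 0.012020 + 0.014304 + 0.010607 + 0.006898 + 0.005839 = 0.093719.
So 1 − D = 0.906281, i.e. 0.9063 to 4 decimal places.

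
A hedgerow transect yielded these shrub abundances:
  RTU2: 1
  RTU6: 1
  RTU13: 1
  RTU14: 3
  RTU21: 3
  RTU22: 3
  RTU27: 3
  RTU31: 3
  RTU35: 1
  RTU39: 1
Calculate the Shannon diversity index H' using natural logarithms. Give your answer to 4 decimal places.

2.1718

Total N = 1+1+1+3+3+3+3+3+1+1 = 20, so the proportions are 0.05, 0.05, 0.05, 0.15, 0.15, 0.15, 0.15, 0.15, 0.05, 0.05 (working shown to 6 dp, full precision carried).
Each pᵢ ln pᵢ term: 0.05×(-2.995732)=-0.149787, 0.05×(-2.995732)=-0.149787, 0.05×(-2.995732)=-0.149787, 0.15×(-1.897120)=-0.284568, 0.15×(-1.897120)=-0.284568, 0.15×(-1.897120)=-0.284568, 0.15×(-1.897120)=-0.284568, 0.15×(-1.897120)=-0.284568, 0.05×(-2.995732)=-0.149787, 0.05×(-2.995732)=-0.149787.
Sum = -2.171773, so H' = 2.1718.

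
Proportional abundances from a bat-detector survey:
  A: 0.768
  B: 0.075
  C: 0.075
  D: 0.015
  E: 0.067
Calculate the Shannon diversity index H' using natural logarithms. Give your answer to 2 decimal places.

0.84

Each pᵢ ln pᵢ term (working shown to 4 dp, full precision carried): 0.768×(-0.2640)=-0.2027, 0.075×(-2.5903)=-0.1943, 0.075×(-2.5903)=-0.1943, 0.015×(-4.1997)=-0.0630, 0.067×(-2.7031)=-0.1811.
Sum = -0.8354, so H' = 0.84.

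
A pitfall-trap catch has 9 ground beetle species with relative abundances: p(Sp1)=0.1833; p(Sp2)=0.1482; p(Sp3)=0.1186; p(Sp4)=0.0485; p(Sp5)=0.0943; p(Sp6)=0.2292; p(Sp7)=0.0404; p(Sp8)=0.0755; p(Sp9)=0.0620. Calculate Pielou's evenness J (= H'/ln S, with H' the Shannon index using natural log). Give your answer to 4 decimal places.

H' = −Σ pᵢ ln pᵢ = −((-0.310992) + (-0.282942) + (-0.252855) + (-0.146770) + (-0.222668) + (-0.337648) + (-0.129641) + (-0.195064) + (-0.172398)) = 2.050979 (working shown to 6 dp, full precision carried).
With S = 9 species, ln S = 2.197225, so J = 2.050979/2.197225 = 0.933441, i.e. 0.9334 to 4 decimal places.

0.9334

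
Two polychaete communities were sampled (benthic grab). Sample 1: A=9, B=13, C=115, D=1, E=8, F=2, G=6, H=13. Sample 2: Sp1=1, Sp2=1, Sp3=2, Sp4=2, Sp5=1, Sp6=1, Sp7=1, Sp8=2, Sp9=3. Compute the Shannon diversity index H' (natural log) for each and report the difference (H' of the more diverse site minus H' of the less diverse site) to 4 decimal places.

0.9461

Sample 1: N=167, proportions 0.053892, 0.077844, 0.688623, 0.005988, 0.047904, 0.011976, 0.035928, 0.077844, giving H' = 1.160489 (working shown to 6 dp, full precision carried).
Sample 2: N=14, proportions 0.071429, 0.071429, 0.142857, 0.142857, 0.071429, 0.071429, 0.071429, 0.142857, 0.214286, giving H' = 2.106577.
Difference = |1.160489 − 2.106577| = 0.946088, i.e. 0.9461 to 4 decimal places.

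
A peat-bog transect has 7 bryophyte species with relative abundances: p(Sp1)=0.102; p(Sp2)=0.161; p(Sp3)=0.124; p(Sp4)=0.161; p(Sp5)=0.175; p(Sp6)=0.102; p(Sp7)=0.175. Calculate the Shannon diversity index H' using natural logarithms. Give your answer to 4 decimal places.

Each pᵢ ln pᵢ term (working shown to 6 dp, full precision carried): 0.102×(-2.282782)=-0.232844, 0.161×(-1.826351)=-0.294042, 0.124×(-2.087474)=-0.258847, 0.161×(-1.826351)=-0.294042, 0.175×(-1.742969)=-0.305020, 0.102×(-2.282782)=-0.232844, 0.175×(-1.742969)=-0.305020.
Sum = -1.922659, so H' = 1.9227.

1.9227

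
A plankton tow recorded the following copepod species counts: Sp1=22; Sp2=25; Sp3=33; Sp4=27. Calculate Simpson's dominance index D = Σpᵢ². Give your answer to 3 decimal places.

0.256

Total N = 22+25+33+27 = 107, so the proportions are 0.20561, 0.23364, 0.30841, 0.25234 (working shown to 5 dp, full precision carried).
D = 0.20561² + 0.23364² + 0.30841² + 0.25234² = 0.04227 + 0.05459 + 0.09512 + 0.06367 = 0.25566.
To 3 decimal places, D = 0.256.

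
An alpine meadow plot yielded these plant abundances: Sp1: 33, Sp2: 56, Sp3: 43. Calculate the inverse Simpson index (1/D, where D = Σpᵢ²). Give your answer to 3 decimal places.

2.869

Total N = 33+56+43 = 132, so the proportions are 0.25, 0.424242, 0.325758 (working shown to 6 dp, full precision carried).
D = 0.25² + 0.424242² + 0.325758² = 0.062500 + 0.179982 + 0.106118 = 0.348600.
So 1/D = 2.86862, i.e. 2.869 to 3 decimal places.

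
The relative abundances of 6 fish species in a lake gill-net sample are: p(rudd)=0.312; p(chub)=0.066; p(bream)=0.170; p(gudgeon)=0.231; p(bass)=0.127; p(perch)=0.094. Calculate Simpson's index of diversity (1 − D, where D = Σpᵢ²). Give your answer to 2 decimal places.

D = 0.312² + 0.066² + 0.17² + 0.231² + 0.127² + 0.094² = 0.0973 + 0.0044 + 0.0289 + 0.0534 + 0.0161 + 0.0088 = 0.2089 (working shown to 4 dp, full precision carried).
So 1 − D = 0.7911, i.e. 0.79 to 2 decimal places.

0.79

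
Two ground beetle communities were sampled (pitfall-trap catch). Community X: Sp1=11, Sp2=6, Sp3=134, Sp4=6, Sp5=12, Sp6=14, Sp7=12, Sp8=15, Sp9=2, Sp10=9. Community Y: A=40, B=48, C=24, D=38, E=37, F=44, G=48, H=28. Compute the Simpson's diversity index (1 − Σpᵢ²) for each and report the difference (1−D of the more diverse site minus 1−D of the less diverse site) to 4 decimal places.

0.2572

Community X: N=221, proportions 0.04977376, 0.02714932, 0.60633484, 0.02714932, 0.05429864, 0.06334842, 0.05429864, 0.0678733, 0.00904977, 0.04072398, giving 1−D = 0.61214963 (working shown to 8 dp, full precision carried).
Community Y: N=307, proportions 0.13029316, 0.15635179, 0.0781759, 0.1237785, 0.12052117, 0.14332248, 0.15635179, 0.09120521, giving 1−D = 0.86931426.
Difference = |0.61214963 − 0.86931426| = 0.25716463, i.e. 0.2572 to 4 decimal places.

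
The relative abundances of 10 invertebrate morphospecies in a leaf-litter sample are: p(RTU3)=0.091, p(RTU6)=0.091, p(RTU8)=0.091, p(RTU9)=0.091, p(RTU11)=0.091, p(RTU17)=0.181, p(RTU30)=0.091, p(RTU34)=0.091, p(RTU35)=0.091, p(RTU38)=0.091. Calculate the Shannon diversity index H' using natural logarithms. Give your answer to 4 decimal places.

Each pᵢ ln pᵢ term (working shown to 6 dp, full precision carried): 0.091×(-2.396896)=-0.218118, 0.091×(-2.396896)=-0.218118, 0.091×(-2.396896)=-0.218118, 0.091×(-2.396896)=-0.218118, 0.091×(-2.396896)=-0.218118, 0.181×(-1.709258)=-0.309376, 0.091×(-2.396896)=-0.218118, 0.091×(-2.396896)=-0.218118, 0.091×(-2.396896)=-0.218118, 0.091×(-2.396896)=-0.218118.
Sum = -2.272433, so H' = 2.2724.

2.2724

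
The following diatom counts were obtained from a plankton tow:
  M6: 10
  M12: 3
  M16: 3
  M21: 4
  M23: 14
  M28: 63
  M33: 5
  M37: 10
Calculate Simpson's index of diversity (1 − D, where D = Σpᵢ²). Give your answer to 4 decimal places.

Total N = 10+3+3+4+14+63+5+10 = 112, so the proportions are 0.089286, 0.026786, 0.026786, 0.035714, 0.125, 0.5625, 0.044643, 0.089286 (working shown to 6 dp, full precision carried).
D = 0.089286² + 0.026786² + 0.026786² + 0.035714² + 0.125² + 0.5625² + 0.044643² + 0.089286² = 0.007972 + 0.000717 + 0.000717 + 0.001276 + 0.015625 + 0.316406 + 0.001993 + 0.007972 = 0.352679.
So 1 − D = 0.647321, i.e. 0.6473 to 4 decimal places.

0.6473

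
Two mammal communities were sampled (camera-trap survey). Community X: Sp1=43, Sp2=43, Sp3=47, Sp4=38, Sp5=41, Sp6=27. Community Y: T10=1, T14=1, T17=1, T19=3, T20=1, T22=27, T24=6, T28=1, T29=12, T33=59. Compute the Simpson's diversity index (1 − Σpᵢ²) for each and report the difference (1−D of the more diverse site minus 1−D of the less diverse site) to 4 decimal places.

0.1802

Community X: N=239, proportions 0.179916, 0.179916, 0.196653, 0.158996, 0.171548, 0.112971, giving 1−D = 0.829117 (working shown to 6 dp, full precision carried).
Community Y: N=112, proportions 0.008929, 0.008929, 0.008929, 0.026786, 0.008929, 0.241071, 0.053571, 0.008929, 0.107143, 0.526786, giving 1−D = 0.648916.
Difference = |0.829117 − 0.648916| = 0.180201, i.e. 0.1802 to 4 decimal places.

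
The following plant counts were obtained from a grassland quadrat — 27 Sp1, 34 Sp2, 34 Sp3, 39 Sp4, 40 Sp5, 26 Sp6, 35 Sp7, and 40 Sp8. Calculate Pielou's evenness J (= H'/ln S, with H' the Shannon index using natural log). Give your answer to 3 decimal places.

0.994

Total N = 27+34+34+39+40+26+35+40 = 275, so the proportions are 0.09818, 0.12364, 0.12364, 0.14182, 0.14545, 0.09455, 0.12727, 0.14545 (working shown to 5 dp, full precision carried).
H' = −Σ pᵢ ln pᵢ = −((-0.22787) + (-0.25845) + (-0.25845) + (-0.27700) + (-0.28042) + (-0.22300) + (-0.26236) + (-0.28042)) = 2.06798.
With S = 8 species, ln S = 2.07944, so J = 2.06798/2.07944 = 0.99449, i.e. 0.994 to 3 decimal places.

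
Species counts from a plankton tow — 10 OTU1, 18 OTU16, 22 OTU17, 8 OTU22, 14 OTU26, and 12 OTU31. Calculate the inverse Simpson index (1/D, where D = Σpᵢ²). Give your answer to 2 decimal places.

Total N = 10+18+22+8+14+12 = 84, so the proportions are 0.119048, 0.214286, 0.261905, 0.095238, 0.166667, 0.142857 (working shown to 6 dp, full precision carried).
D = 0.119048² + 0.214286² + 0.261905² + 0.095238² + 0.166667² + 0.142857² = 0.014172 + 0.045918 + 0.068594 + 0.009070 + 0.027778 + 0.020408 = 0.185941.
So 1/D = 5.3780, i.e. 5.38 to 2 decimal places.

5.38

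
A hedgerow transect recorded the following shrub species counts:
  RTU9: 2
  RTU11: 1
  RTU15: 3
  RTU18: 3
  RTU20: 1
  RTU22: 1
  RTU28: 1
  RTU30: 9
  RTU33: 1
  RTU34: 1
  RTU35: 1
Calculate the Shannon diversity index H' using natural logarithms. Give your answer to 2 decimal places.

2.02

Total N = 2+1+3+3+1+1+1+9+1+1+1 = 24, so the proportions are 0.0833, 0.0417, 0.125, 0.125, 0.0417, 0.0417, 0.0417, 0.375, 0.0417, 0.0417, 0.0417 (working shown to 4 dp, full precision carried).
Each pᵢ ln pᵢ term: 0.0833×(-2.4849)=-0.2071, 0.0417×(-3.1781)=-0.1324, 0.125×(-2.0794)=-0.2599, 0.125×(-2.0794)=-0.2599, 0.0417×(-3.1781)=-0.1324, 0.0417×(-3.1781)=-0.1324, 0.0417×(-3.1781)=-0.1324, 0.375×(-0.9808)=-0.3678, 0.0417×(-3.1781)=-0.1324, 0.0417×(-3.1781)=-0.1324, 0.0417×(-3.1781)=-0.1324.
Sum = -2.0217, so H' = 2.02.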